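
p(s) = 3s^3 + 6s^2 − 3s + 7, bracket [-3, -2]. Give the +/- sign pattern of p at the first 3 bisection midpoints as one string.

s = -2.5 gives p = 5.125, positive; keep [-3, -2.5]
s = -2.75 gives p = -1.765625, negative; keep [-2.75, -2.5]
s = -2.625 gives p = 1.955078, positive; keep [-2.75, -2.625]

+-+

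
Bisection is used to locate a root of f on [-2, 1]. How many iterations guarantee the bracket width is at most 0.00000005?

26

Width after n steps is 3/2^n. Need 2^n ≥ 3/0.00000005 = 60000000.
2^25 = 33554432 < 60000000 ≤ 2^26 = 67108864, so n = 26.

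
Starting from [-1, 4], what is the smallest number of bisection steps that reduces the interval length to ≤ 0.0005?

Width after n steps is 5/2^n. Need 2^n ≥ 5/0.0005 = 10000.
2^13 = 8192 < 10000 ≤ 2^14 = 16384, so n = 14.

14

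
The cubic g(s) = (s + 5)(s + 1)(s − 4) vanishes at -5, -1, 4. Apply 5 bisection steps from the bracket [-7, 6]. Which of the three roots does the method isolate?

m = -0.5, g(m) = -10.125 (−); new bracket [-0.5, 6]
m = 2.75, g(m) = -36.328125 (−); new bracket [2.75, 6]
m = 4.375, g(m) = 18.896484 (+); new bracket [2.75, 4.375]
m = 3.5625, g(m) = -17.0916 (−); new bracket [3.5625, 4.375]
m = 3.96875, g(m) = -1.3926 (−); new bracket [3.96875, 4.375]

4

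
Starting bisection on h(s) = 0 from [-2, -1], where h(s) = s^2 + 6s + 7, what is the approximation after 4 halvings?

s = -1.5 gives h = 0.25, positive; keep [-2, -1.5]
s = -1.75 gives h = -0.4375, negative; keep [-1.75, -1.5]
s = -1.625 gives h = -0.109375, negative; keep [-1.625, -1.5]
s = -1.5625 gives h = 0.0664, positive; keep [-1.625, -1.5625]

-1.5625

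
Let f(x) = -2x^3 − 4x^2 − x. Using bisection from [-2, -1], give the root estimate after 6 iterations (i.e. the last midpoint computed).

-1.703125

midpoint -1.5: f = -0.75 < 0 → [-2, -1.5]
midpoint -1.75: f = 0.21875 > 0 → [-1.75, -1.5]
midpoint -1.625: f = -0.355469 < 0 → [-1.75, -1.625]
midpoint -1.6875: f = -0.0923 < 0 → [-1.75, -1.6875]
midpoint -1.71875: f = 0.0571 > 0 → [-1.71875, -1.6875]
midpoint -1.703125: f = -0.0191 < 0 → [-1.71875, -1.703125]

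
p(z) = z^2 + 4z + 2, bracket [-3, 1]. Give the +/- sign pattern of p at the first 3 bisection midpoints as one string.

-++

midpoint -1: p = -1 < 0 → [-1, 1]
midpoint 0: p = 2 > 0 → [-1, 0]
midpoint -0.5: p = 0.25 > 0 → [-1, -0.5]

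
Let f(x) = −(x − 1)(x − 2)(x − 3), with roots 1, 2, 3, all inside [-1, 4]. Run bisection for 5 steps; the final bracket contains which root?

f(1.5) = -0.375 < 0, so the root lies in [-1, 1.5]
f(0.25) = 3.609375 > 0, so the root lies in [0.25, 1.5]
f(0.875) = 0.298828 > 0, so the root lies in [0.875, 1.5]
f(1.1875) = -0.2761 < 0, so the root lies in [0.875, 1.1875]
f(1.03125) = -0.0596 < 0, so the root lies in [0.875, 1.03125]

1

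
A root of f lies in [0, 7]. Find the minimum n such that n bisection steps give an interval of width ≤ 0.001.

Width after n steps is 7/2^n. Need 2^n ≥ 7/0.001 = 7000.
2^12 = 4096 < 7000 ≤ 2^13 = 8192, so n = 13.

13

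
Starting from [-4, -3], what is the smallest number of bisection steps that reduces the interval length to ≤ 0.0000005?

21

Width after n steps is 1/2^n. Need 2^n ≥ 1/0.0000005 = 2000000.
2^20 = 1048576 < 2000000 ≤ 2^21 = 2097152, so n = 21.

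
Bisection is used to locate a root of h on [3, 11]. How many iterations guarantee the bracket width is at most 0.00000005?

28

Width after n steps is 8/2^n. Need 2^n ≥ 8/0.00000005 = 160000000.
2^27 = 134217728 < 160000000 ≤ 2^28 = 268435456, so n = 28.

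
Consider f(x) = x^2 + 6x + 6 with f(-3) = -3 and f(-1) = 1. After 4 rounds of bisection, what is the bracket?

[-1.375, -1.25]

x = -2 gives f = -2, negative; keep [-2, -1]
x = -1.5 gives f = -0.75, negative; keep [-1.5, -1]
x = -1.25 gives f = 0.0625, positive; keep [-1.5, -1.25]
x = -1.375 gives f = -0.3594, negative; keep [-1.375, -1.25]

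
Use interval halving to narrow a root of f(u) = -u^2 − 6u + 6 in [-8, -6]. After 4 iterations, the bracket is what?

[-6.875, -6.75]

f(-7) = -1 < 0, so the root lies in [-7, -6]
f(-6.5) = 2.75 > 0, so the root lies in [-7, -6.5]
f(-6.75) = 0.9375 > 0, so the root lies in [-7, -6.75]
f(-6.875) = -0.0156 < 0, so the root lies in [-6.875, -6.75]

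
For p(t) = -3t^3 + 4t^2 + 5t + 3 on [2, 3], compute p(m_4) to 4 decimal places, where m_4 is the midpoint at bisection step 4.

t = 2.5 gives p = -6.375, negative; keep [2, 2.5]
t = 2.25 gives p = 0.328125, positive; keep [2.25, 2.5]
t = 2.375 gives p = -2.751953, negative; keep [2.25, 2.375]
t = 2.3125 gives p = -1.1462, negative; keep [2.25, 2.3125]

-1.1462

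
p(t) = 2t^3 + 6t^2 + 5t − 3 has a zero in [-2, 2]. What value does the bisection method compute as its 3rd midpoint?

t = 0 gives p = -3, negative; keep [0, 2]
t = 1 gives p = 10, positive; keep [0, 1]
t = 0.5 gives p = 1.25, positive; keep [0, 0.5]

0.5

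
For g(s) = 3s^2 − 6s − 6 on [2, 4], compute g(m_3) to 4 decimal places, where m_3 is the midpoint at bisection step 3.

0.1875

s = 3 gives g = 3, positive; keep [2, 3]
s = 2.5 gives g = -2.25, negative; keep [2.5, 3]
s = 2.75 gives g = 0.1875, positive; keep [2.5, 2.75]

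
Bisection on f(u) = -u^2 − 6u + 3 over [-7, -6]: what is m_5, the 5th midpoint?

-6.46875

u = -6.5 gives f = -0.25, negative; keep [-6.5, -6]
u = -6.25 gives f = 1.4375, positive; keep [-6.5, -6.25]
u = -6.375 gives f = 0.609375, positive; keep [-6.5, -6.375]
u = -6.4375 gives f = 0.1836, positive; keep [-6.5, -6.4375]
u = -6.46875 gives f = -0.0322, negative; keep [-6.46875, -6.4375]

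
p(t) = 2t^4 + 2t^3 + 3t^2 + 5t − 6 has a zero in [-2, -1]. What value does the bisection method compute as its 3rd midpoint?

-1.625

p(-1.5) = -3.375 < 0, so the root lies in [-2, -1.5]
p(-1.75) = 2.476562 > 0, so the root lies in [-1.75, -1.5]
p(-1.625) = -0.839355 < 0, so the root lies in [-1.75, -1.625]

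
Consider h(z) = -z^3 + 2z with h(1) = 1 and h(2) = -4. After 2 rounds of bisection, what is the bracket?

m = 1.5, h(m) = -0.375 (−); new bracket [1, 1.5]
m = 1.25, h(m) = 0.546875 (+); new bracket [1.25, 1.5]

[1.25, 1.5]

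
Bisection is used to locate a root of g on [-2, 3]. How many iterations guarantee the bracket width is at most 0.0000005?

24

Width after n steps is 5/2^n. Need 2^n ≥ 5/0.0000005 = 10000000.
2^23 = 8388608 < 10000000 ≤ 2^24 = 16777216, so n = 24.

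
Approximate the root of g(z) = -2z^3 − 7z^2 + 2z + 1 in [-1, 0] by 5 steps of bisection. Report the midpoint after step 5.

midpoint -0.5: g = -1.5 < 0 → [-0.5, 0]
midpoint -0.25: g = 0.09375 > 0 → [-0.5, -0.25]
midpoint -0.375: g = -0.628906 < 0 → [-0.375, -0.25]
midpoint -0.3125: g = -0.2476 < 0 → [-0.3125, -0.25]
midpoint -0.28125: g = -0.0717 < 0 → [-0.28125, -0.25]

-0.28125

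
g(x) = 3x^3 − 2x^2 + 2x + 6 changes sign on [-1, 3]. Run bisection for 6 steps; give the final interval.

m = 1, g(m) = 9 (+); new bracket [-1, 1]
m = 0, g(m) = 6 (+); new bracket [-1, 0]
m = -0.5, g(m) = 4.125 (+); new bracket [-1, -0.5]
m = -0.75, g(m) = 2.1094 (+); new bracket [-1, -0.75]
m = -0.875, g(m) = 0.709 (+); new bracket [-1, -0.875]
m = -0.9375, g(m) = -0.1047 (−); new bracket [-0.9375, -0.875]

[-0.9375, -0.875]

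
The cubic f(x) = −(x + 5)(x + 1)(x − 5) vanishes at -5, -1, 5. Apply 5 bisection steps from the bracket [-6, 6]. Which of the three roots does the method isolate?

m = 0, f(m) = 25 (+); new bracket [0, 6]
m = 3, f(m) = 64 (+); new bracket [3, 6]
m = 4.5, f(m) = 26.125 (+); new bracket [4.5, 6]
m = 5.25, f(m) = -16.0156 (−); new bracket [4.5, 5.25]
m = 4.875, f(m) = 7.252 (+); new bracket [4.875, 5.25]

5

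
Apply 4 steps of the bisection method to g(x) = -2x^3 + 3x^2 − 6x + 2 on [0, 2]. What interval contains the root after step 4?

midpoint 1: g = -3 < 0 → [0, 1]
midpoint 0.5: g = -0.5 < 0 → [0, 0.5]
midpoint 0.25: g = 0.65625 > 0 → [0.25, 0.5]
midpoint 0.375: g = 0.0664 > 0 → [0.375, 0.5]

[0.375, 0.5]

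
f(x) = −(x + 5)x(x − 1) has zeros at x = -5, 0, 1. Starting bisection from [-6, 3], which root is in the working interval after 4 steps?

-5

f(-1.5) = -13.125 < 0, so the root lies in [-6, -1.5]
f(-3.75) = -22.265625 < 0, so the root lies in [-6, -3.75]
f(-4.875) = -3.580078 < 0, so the root lies in [-6, -4.875]
f(-5.4375) = 15.3142 > 0, so the root lies in [-5.4375, -4.875]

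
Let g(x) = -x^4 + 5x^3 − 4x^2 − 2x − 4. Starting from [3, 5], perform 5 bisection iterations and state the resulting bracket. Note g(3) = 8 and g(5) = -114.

g(4) = -12 < 0, so the root lies in [3, 4]
g(3.5) = 4.3125 > 0, so the root lies in [3.5, 4]
g(3.75) = -1.832031 < 0, so the root lies in [3.5, 3.75]
g(3.625) = 1.6853 > 0, so the root lies in [3.625, 3.75]
g(3.6875) = 0.0449 > 0, so the root lies in [3.6875, 3.75]

[3.6875, 3.75]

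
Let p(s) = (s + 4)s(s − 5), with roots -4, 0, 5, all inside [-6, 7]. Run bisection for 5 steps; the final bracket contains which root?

p(0.5) = -10.125 < 0, so the root lies in [0.5, 7]
p(3.75) = -36.328125 < 0, so the root lies in [3.75, 7]
p(5.375) = 18.896484 > 0, so the root lies in [3.75, 5.375]
p(4.5625) = -17.0916 < 0, so the root lies in [4.5625, 5.375]
p(4.96875) = -1.3926 < 0, so the root lies in [4.96875, 5.375]

5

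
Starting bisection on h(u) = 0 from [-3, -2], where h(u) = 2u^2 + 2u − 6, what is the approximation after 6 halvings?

h(-2.5) = 1.5 > 0, so the root lies in [-2.5, -2]
h(-2.25) = -0.375 < 0, so the root lies in [-2.5, -2.25]
h(-2.375) = 0.53125 > 0, so the root lies in [-2.375, -2.25]
h(-2.3125) = 0.0703 > 0, so the root lies in [-2.3125, -2.25]
h(-2.28125) = -0.1543 < 0, so the root lies in [-2.3125, -2.28125]
h(-2.296875) = -0.0425 < 0, so the root lies in [-2.3125, -2.296875]

-2.296875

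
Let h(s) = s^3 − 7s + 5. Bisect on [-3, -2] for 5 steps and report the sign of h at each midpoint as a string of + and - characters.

++++-

midpoint -2.5: h = 6.875 > 0 → [-3, -2.5]
midpoint -2.75: h = 3.453125 > 0 → [-3, -2.75]
midpoint -2.875: h = 1.361328 > 0 → [-3, -2.875]
midpoint -2.9375: h = 0.2151 > 0 → [-3, -2.9375]
midpoint -2.96875: h = -0.3838 < 0 → [-2.96875, -2.9375]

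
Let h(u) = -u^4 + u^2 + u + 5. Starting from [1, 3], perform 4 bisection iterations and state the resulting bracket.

m = 2, h(m) = -5 (−); new bracket [1, 2]
m = 1.5, h(m) = 3.6875 (+); new bracket [1.5, 2]
m = 1.75, h(m) = 0.433594 (+); new bracket [1.75, 2]
m = 1.875, h(m) = -1.969 (−); new bracket [1.75, 1.875]

[1.75, 1.875]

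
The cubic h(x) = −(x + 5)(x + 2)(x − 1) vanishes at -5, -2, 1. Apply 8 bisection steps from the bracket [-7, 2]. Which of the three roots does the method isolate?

-5

h(-2.5) = -4.375 < 0, so the root lies in [-7, -2.5]
h(-4.75) = -3.953125 < 0, so the root lies in [-7, -4.75]
h(-5.875) = 23.310547 > 0, so the root lies in [-5.875, -4.75]
h(-5.3125) = 6.5344 > 0, so the root lies in [-5.3125, -4.75]
h(-5.03125) = 0.5713 > 0, so the root lies in [-5.03125, -4.75]
h(-4.890625) = -1.8624 < 0, so the root lies in [-5.03125, -4.890625]
h(-4.9609375) = -0.6895 < 0, so the root lies in [-5.03125, -4.9609375]
h(-4.99609375) = -0.0702 < 0, so the root lies in [-5.03125, -4.99609375]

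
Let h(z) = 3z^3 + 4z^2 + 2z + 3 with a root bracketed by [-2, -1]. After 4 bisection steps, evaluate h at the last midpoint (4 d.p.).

-0.5208

midpoint -1.5: h = -1.125 < 0 → [-1.5, -1]
midpoint -1.25: h = 0.890625 > 0 → [-1.5, -1.25]
midpoint -1.375: h = 0.013672 > 0 → [-1.5, -1.375]
midpoint -1.4375: h = -0.5208 < 0 → [-1.4375, -1.375]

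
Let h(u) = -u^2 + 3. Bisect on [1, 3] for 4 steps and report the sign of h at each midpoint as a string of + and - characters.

m = 2, h(m) = -1 (−); new bracket [1, 2]
m = 1.5, h(m) = 0.75 (+); new bracket [1.5, 2]
m = 1.75, h(m) = -0.0625 (−); new bracket [1.5, 1.75]
m = 1.625, h(m) = 0.3594 (+); new bracket [1.625, 1.75]

-+-+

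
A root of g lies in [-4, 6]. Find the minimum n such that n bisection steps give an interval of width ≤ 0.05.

8

Width after n steps is 10/2^n. Need 2^n ≥ 10/0.05 = 200.
2^7 = 128 < 200 ≤ 2^8 = 256, so n = 8.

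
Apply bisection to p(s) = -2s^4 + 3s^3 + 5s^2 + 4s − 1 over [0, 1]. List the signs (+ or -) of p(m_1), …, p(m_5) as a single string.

++--+

m = 0.5, p(m) = 2.5 (+); new bracket [0, 0.5]
m = 0.25, p(m) = 0.351562 (+); new bracket [0, 0.25]
m = 0.125, p(m) = -0.416504 (−); new bracket [0.125, 0.25]
m = 0.1875, p(m) = -0.0569 (−); new bracket [0.1875, 0.25]
m = 0.21875, p(m) = 0.1411 (+); new bracket [0.1875, 0.21875]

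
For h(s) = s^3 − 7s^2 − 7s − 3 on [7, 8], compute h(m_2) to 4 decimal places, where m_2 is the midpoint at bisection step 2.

-12.2031

m = 7.5, h(m) = -27.375 (−); new bracket [7.5, 8]
m = 7.75, h(m) = -12.203125 (−); new bracket [7.75, 8]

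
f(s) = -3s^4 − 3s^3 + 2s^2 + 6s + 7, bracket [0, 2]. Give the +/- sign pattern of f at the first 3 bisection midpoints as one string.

+-+

midpoint 1: f = 9 > 0 → [1, 2]
midpoint 1.5: f = -4.8125 < 0 → [1, 1.5]
midpoint 1.25: f = 4.441406 > 0 → [1.25, 1.5]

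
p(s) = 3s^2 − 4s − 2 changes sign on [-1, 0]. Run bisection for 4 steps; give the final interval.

s = -0.5 gives p = 0.75, positive; keep [-0.5, 0]
s = -0.25 gives p = -0.8125, negative; keep [-0.5, -0.25]
s = -0.375 gives p = -0.078125, negative; keep [-0.5, -0.375]
s = -0.4375 gives p = 0.3242, positive; keep [-0.4375, -0.375]

[-0.4375, -0.375]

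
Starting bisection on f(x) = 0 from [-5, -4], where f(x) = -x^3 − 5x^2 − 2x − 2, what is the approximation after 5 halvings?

-4.65625

m = -4.5, f(m) = -3.125 (−); new bracket [-5, -4.5]
m = -4.75, f(m) = 1.859375 (+); new bracket [-4.75, -4.5]
m = -4.625, f(m) = -0.771484 (−); new bracket [-4.75, -4.625]
m = -4.6875, f(m) = 0.5085 (+); new bracket [-4.6875, -4.625]
m = -4.65625, f(m) = -0.1402 (−); new bracket [-4.6875, -4.65625]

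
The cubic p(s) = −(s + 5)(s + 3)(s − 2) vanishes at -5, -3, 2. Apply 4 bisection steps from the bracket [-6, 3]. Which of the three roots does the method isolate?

m = -1.5, p(m) = 18.375 (+); new bracket [-1.5, 3]
m = 0.75, p(m) = 26.953125 (+); new bracket [0.75, 3]
m = 1.875, p(m) = 4.189453 (+); new bracket [1.875, 3]
m = 2.4375, p(m) = -17.6931 (−); new bracket [1.875, 2.4375]

2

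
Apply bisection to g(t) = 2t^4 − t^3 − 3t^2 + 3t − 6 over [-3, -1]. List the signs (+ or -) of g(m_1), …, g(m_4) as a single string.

+-+-

t = -2 gives g = 16, positive; keep [-2, -1]
t = -1.5 gives g = -3.75, negative; keep [-2, -1.5]
t = -1.75 gives g = 3.679688, positive; keep [-1.75, -1.5]
t = -1.625 gives g = -0.5601, negative; keep [-1.75, -1.625]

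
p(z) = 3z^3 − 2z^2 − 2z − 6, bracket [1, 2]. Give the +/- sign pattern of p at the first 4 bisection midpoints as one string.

m = 1.5, p(m) = -3.375 (−); new bracket [1.5, 2]
m = 1.75, p(m) = 0.453125 (+); new bracket [1.5, 1.75]
m = 1.625, p(m) = -1.658203 (−); new bracket [1.625, 1.75]
m = 1.6875, p(m) = -0.6541 (−); new bracket [1.6875, 1.75]

-+--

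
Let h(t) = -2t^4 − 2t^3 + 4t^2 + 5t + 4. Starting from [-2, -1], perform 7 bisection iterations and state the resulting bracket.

t = -1.5 gives h = 2.125, positive; keep [-2, -1.5]
t = -1.75 gives h = -0.539062, negative; keep [-1.75, -1.5]
t = -1.625 gives h = 1.07373, positive; keep [-1.75, -1.625]
t = -1.6875 gives h = 0.3457, positive; keep [-1.75, -1.6875]
t = -1.71875 gives h = -0.0761, negative; keep [-1.71875, -1.6875]
t = -1.703125 gives h = 0.1398, positive; keep [-1.71875, -1.703125]
t = -1.7109375 gives h = 0.0332, positive; keep [-1.71875, -1.7109375]

[-1.71875, -1.7109375]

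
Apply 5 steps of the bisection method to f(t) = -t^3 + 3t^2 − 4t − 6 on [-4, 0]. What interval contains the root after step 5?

[-0.875, -0.75]

m = -2, f(m) = 22 (+); new bracket [-2, 0]
m = -1, f(m) = 2 (+); new bracket [-1, 0]
m = -0.5, f(m) = -3.125 (−); new bracket [-1, -0.5]
m = -0.75, f(m) = -0.8906 (−); new bracket [-1, -0.75]
m = -0.875, f(m) = 0.4668 (+); new bracket [-0.875, -0.75]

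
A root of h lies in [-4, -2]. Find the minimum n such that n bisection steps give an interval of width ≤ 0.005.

Width after n steps is 2/2^n. Need 2^n ≥ 2/0.005 = 400.
2^8 = 256 < 400 ≤ 2^9 = 512, so n = 9.

9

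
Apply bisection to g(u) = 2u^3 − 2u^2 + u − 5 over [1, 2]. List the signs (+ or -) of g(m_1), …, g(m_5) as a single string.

-+-++

u = 1.5 gives g = -1.25, negative; keep [1.5, 2]
u = 1.75 gives g = 1.34375, positive; keep [1.5, 1.75]
u = 1.625 gives g = -0.074219, negative; keep [1.625, 1.75]
u = 1.6875 gives g = 0.603, positive; keep [1.625, 1.6875]
u = 1.65625 gives g = 0.2567, positive; keep [1.625, 1.65625]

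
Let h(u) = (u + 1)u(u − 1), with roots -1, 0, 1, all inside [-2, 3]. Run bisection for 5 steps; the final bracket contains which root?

m = 0.5, h(m) = -0.375 (−); new bracket [0.5, 3]
m = 1.75, h(m) = 3.609375 (+); new bracket [0.5, 1.75]
m = 1.125, h(m) = 0.298828 (+); new bracket [0.5, 1.125]
m = 0.8125, h(m) = -0.2761 (−); new bracket [0.8125, 1.125]
m = 0.96875, h(m) = -0.0596 (−); new bracket [0.96875, 1.125]

1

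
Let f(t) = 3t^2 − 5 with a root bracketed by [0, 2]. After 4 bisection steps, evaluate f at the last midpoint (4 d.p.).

f(1) = -2 < 0, so the root lies in [1, 2]
f(1.5) = 1.75 > 0, so the root lies in [1, 1.5]
f(1.25) = -0.3125 < 0, so the root lies in [1.25, 1.5]
f(1.375) = 0.6719 > 0, so the root lies in [1.25, 1.375]

0.6719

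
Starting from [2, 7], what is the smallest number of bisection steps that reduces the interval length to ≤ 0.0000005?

24

Width after n steps is 5/2^n. Need 2^n ≥ 5/0.0000005 = 10000000.
2^23 = 8388608 < 10000000 ≤ 2^24 = 16777216, so n = 24.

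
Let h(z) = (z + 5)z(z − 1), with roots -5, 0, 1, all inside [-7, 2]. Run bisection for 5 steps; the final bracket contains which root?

midpoint -2.5: h = 21.875 > 0 → [-7, -2.5]
midpoint -4.75: h = 6.828125 > 0 → [-7, -4.75]
midpoint -5.875: h = -35.341797 < 0 → [-5.875, -4.75]
midpoint -5.3125: h = -10.4797 < 0 → [-5.3125, -4.75]
midpoint -5.03125: h = -0.9483 < 0 → [-5.03125, -4.75]

-5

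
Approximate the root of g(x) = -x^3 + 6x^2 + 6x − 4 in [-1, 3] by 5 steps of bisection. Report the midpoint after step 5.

0.375

g(1) = 7 > 0, so the root lies in [-1, 1]
g(0) = -4 < 0, so the root lies in [0, 1]
g(0.5) = 0.375 > 0, so the root lies in [0, 0.5]
g(0.25) = -2.1406 < 0, so the root lies in [0.25, 0.5]
g(0.375) = -0.959 < 0, so the root lies in [0.375, 0.5]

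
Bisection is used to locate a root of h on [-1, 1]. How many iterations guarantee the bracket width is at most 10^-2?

Width after n steps is 2/2^n. Need 2^n ≥ 2/10^-2 = 200.
2^7 = 128 < 200 ≤ 2^8 = 256, so n = 8.

8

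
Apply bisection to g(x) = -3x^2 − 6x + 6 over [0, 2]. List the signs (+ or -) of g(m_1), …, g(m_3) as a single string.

x = 1 gives g = -3, negative; keep [0, 1]
x = 0.5 gives g = 2.25, positive; keep [0.5, 1]
x = 0.75 gives g = -0.1875, negative; keep [0.5, 0.75]

-+-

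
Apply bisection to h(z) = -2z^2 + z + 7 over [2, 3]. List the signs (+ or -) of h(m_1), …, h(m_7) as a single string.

--+---+

z = 2.5 gives h = -3, negative; keep [2, 2.5]
z = 2.25 gives h = -0.875, negative; keep [2, 2.25]
z = 2.125 gives h = 0.09375, positive; keep [2.125, 2.25]
z = 2.1875 gives h = -0.3828, negative; keep [2.125, 2.1875]
z = 2.15625 gives h = -0.1426, negative; keep [2.125, 2.15625]
z = 2.140625 gives h = -0.0239, negative; keep [2.125, 2.140625]
z = 2.1328125 gives h = 0.035, positive; keep [2.1328125, 2.140625]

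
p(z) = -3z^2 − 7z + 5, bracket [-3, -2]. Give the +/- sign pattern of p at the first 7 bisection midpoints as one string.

p(-2.5) = 3.75 > 0, so the root lies in [-3, -2.5]
p(-2.75) = 1.5625 > 0, so the root lies in [-3, -2.75]
p(-2.875) = 0.328125 > 0, so the root lies in [-3, -2.875]
p(-2.9375) = -0.3242 < 0, so the root lies in [-2.9375, -2.875]
p(-2.90625) = 0.0049 > 0, so the root lies in [-2.9375, -2.90625]
p(-2.921875) = -0.1589 < 0, so the root lies in [-2.921875, -2.90625]
p(-2.9140625) = -0.0768 < 0, so the root lies in [-2.9140625, -2.90625]

+++-+--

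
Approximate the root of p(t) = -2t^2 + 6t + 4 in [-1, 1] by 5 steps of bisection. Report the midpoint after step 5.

-0.5625

p(0) = 4 > 0, so the root lies in [-1, 0]
p(-0.5) = 0.5 > 0, so the root lies in [-1, -0.5]
p(-0.75) = -1.625 < 0, so the root lies in [-0.75, -0.5]
p(-0.625) = -0.5312 < 0, so the root lies in [-0.625, -0.5]
p(-0.5625) = -0.0078 < 0, so the root lies in [-0.5625, -0.5]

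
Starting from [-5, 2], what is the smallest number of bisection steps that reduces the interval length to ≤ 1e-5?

20

Width after n steps is 7/2^n. Need 2^n ≥ 7/1e-5 = 700000.
2^19 = 524288 < 700000 ≤ 2^20 = 1048576, so n = 20.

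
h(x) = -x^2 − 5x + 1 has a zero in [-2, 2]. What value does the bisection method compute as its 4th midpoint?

x = 0 gives h = 1, positive; keep [0, 2]
x = 1 gives h = -5, negative; keep [0, 1]
x = 0.5 gives h = -1.75, negative; keep [0, 0.5]
x = 0.25 gives h = -0.3125, negative; keep [0, 0.25]

0.25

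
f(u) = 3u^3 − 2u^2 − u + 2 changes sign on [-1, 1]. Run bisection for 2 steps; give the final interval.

u = 0 gives f = 2, positive; keep [-1, 0]
u = -0.5 gives f = 1.625, positive; keep [-1, -0.5]

[-1, -0.5]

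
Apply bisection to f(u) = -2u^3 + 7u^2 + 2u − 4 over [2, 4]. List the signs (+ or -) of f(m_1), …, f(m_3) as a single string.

++-

u = 3 gives f = 11, positive; keep [3, 4]
u = 3.5 gives f = 3, positive; keep [3.5, 4]
u = 3.75 gives f = -3.53125, negative; keep [3.5, 3.75]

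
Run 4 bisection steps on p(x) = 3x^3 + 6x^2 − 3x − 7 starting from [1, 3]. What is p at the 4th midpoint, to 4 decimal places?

midpoint 2: p = 35 > 0 → [1, 2]
midpoint 1.5: p = 12.125 > 0 → [1, 1.5]
midpoint 1.25: p = 4.484375 > 0 → [1, 1.25]
midpoint 1.125: p = 1.4902 > 0 → [1, 1.125]

1.4902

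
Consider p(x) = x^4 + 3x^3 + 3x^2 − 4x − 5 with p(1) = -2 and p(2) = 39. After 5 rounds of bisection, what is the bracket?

x = 1.5 gives p = 10.9375, positive; keep [1, 1.5]
x = 1.25 gives p = 2.988281, positive; keep [1, 1.25]
x = 1.125 gives p = 0.170166, positive; keep [1, 1.125]
x = 1.0625 gives p = -0.9905, negative; keep [1.0625, 1.125]
x = 1.09375 gives p = -0.4297, negative; keep [1.09375, 1.125]

[1.09375, 1.125]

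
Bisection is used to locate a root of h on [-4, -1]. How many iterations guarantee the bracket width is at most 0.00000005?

26

Width after n steps is 3/2^n. Need 2^n ≥ 3/0.00000005 = 60000000.
2^25 = 33554432 < 60000000 ≤ 2^26 = 67108864, so n = 26.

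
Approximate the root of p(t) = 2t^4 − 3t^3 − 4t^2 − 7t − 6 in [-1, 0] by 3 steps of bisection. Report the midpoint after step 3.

t = -0.5 gives p = -3, negative; keep [-1, -0.5]
t = -0.75 gives p = -1.101562, negative; keep [-1, -0.75]
t = -0.875 gives p = 0.244629, positive; keep [-0.875, -0.75]

-0.875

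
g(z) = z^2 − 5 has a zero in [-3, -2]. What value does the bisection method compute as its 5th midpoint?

-2.21875

z = -2.5 gives g = 1.25, positive; keep [-2.5, -2]
z = -2.25 gives g = 0.0625, positive; keep [-2.25, -2]
z = -2.125 gives g = -0.484375, negative; keep [-2.25, -2.125]
z = -2.1875 gives g = -0.2148, negative; keep [-2.25, -2.1875]
z = -2.21875 gives g = -0.0771, negative; keep [-2.25, -2.21875]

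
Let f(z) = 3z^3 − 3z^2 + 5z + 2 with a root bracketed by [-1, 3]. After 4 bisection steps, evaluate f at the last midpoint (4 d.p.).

0.5156

f(1) = 7 > 0, so the root lies in [-1, 1]
f(0) = 2 > 0, so the root lies in [-1, 0]
f(-0.5) = -1.625 < 0, so the root lies in [-0.5, 0]
f(-0.25) = 0.5156 > 0, so the root lies in [-0.5, -0.25]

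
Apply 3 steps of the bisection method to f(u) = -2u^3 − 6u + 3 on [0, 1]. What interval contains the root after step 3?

midpoint 0.5: f = -0.25 < 0 → [0, 0.5]
midpoint 0.25: f = 1.46875 > 0 → [0.25, 0.5]
midpoint 0.375: f = 0.644531 > 0 → [0.375, 0.5]

[0.375, 0.5]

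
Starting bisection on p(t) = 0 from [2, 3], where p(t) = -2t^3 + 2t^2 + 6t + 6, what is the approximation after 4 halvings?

2.5625

m = 2.5, p(m) = 2.25 (+); new bracket [2.5, 3]
m = 2.75, p(m) = -3.96875 (−); new bracket [2.5, 2.75]
m = 2.625, p(m) = -0.644531 (−); new bracket [2.5, 2.625]
m = 2.5625, p(m) = 0.855 (+); new bracket [2.5625, 2.625]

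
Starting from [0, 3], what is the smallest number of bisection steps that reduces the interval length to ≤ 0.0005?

Width after n steps is 3/2^n. Need 2^n ≥ 3/0.0005 = 6000.
2^12 = 4096 < 6000 ≤ 2^13 = 8192, so n = 13.

13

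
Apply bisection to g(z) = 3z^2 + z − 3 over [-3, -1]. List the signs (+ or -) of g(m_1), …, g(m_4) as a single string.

m = -2, g(m) = 7 (+); new bracket [-2, -1]
m = -1.5, g(m) = 2.25 (+); new bracket [-1.5, -1]
m = -1.25, g(m) = 0.4375 (+); new bracket [-1.25, -1]
m = -1.125, g(m) = -0.3281 (−); new bracket [-1.25, -1.125]

+++-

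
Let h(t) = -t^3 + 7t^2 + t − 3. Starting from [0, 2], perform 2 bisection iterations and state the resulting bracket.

m = 1, h(m) = 4 (+); new bracket [0, 1]
m = 0.5, h(m) = -0.875 (−); new bracket [0.5, 1]

[0.5, 1]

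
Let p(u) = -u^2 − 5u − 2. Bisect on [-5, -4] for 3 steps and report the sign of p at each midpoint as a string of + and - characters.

m = -4.5, p(m) = 0.25 (+); new bracket [-5, -4.5]
m = -4.75, p(m) = -0.8125 (−); new bracket [-4.75, -4.5]
m = -4.625, p(m) = -0.265625 (−); new bracket [-4.625, -4.5]

+--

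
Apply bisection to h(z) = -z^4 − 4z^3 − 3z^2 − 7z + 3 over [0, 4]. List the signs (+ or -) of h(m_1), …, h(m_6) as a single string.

---+-+

midpoint 2: h = -71 < 0 → [0, 2]
midpoint 1: h = -12 < 0 → [0, 1]
midpoint 0.5: h = -1.8125 < 0 → [0, 0.5]
midpoint 0.25: h = 0.9961 > 0 → [0.25, 0.5]
midpoint 0.375: h = -0.2776 < 0 → [0.25, 0.375]
midpoint 0.3125: h = 0.3879 > 0 → [0.3125, 0.375]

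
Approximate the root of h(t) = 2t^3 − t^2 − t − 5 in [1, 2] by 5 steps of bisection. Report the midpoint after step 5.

midpoint 1.5: h = -2 < 0 → [1.5, 2]
midpoint 1.75: h = 0.90625 > 0 → [1.5, 1.75]
midpoint 1.625: h = -0.683594 < 0 → [1.625, 1.75]
midpoint 1.6875: h = 0.0757 > 0 → [1.625, 1.6875]
midpoint 1.65625: h = -0.3127 < 0 → [1.65625, 1.6875]

1.65625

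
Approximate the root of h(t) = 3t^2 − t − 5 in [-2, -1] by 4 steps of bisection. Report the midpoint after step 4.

m = -1.5, h(m) = 3.25 (+); new bracket [-1.5, -1]
m = -1.25, h(m) = 0.9375 (+); new bracket [-1.25, -1]
m = -1.125, h(m) = -0.078125 (−); new bracket [-1.25, -1.125]
m = -1.1875, h(m) = 0.418 (+); new bracket [-1.1875, -1.125]

-1.1875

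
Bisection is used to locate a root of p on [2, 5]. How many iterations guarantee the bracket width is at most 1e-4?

Width after n steps is 3/2^n. Need 2^n ≥ 3/1e-4 = 30000.
2^14 = 16384 < 30000 ≤ 2^15 = 32768, so n = 15.

15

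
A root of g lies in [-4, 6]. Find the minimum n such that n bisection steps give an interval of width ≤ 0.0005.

Width after n steps is 10/2^n. Need 2^n ≥ 10/0.0005 = 20000.
2^14 = 16384 < 20000 ≤ 2^15 = 32768, so n = 15.

15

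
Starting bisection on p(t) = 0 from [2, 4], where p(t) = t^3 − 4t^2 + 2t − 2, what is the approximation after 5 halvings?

t = 3 gives p = -5, negative; keep [3, 4]
t = 3.5 gives p = -1.125, negative; keep [3.5, 4]
t = 3.75 gives p = 1.984375, positive; keep [3.5, 3.75]
t = 3.625 gives p = 0.3223, positive; keep [3.5, 3.625]
t = 3.5625 gives p = -0.4275, negative; keep [3.5625, 3.625]

3.5625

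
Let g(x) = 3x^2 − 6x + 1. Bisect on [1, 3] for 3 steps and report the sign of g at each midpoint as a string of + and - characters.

+--

x = 2 gives g = 1, positive; keep [1, 2]
x = 1.5 gives g = -1.25, negative; keep [1.5, 2]
x = 1.75 gives g = -0.3125, negative; keep [1.75, 2]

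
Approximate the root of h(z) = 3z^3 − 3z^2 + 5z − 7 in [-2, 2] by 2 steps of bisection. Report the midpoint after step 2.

1

midpoint 0: h = -7 < 0 → [0, 2]
midpoint 1: h = -2 < 0 → [1, 2]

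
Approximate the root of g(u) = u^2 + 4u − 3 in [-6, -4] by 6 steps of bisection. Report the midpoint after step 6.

-4.65625

u = -5 gives g = 2, positive; keep [-5, -4]
u = -4.5 gives g = -0.75, negative; keep [-5, -4.5]
u = -4.75 gives g = 0.5625, positive; keep [-4.75, -4.5]
u = -4.625 gives g = -0.1094, negative; keep [-4.75, -4.625]
u = -4.6875 gives g = 0.2227, positive; keep [-4.6875, -4.625]
u = -4.65625 gives g = 0.0557, positive; keep [-4.65625, -4.625]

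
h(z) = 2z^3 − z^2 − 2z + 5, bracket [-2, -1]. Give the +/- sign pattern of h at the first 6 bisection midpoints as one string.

h(-1.5) = -1 < 0, so the root lies in [-1.5, -1]
h(-1.25) = 2.03125 > 0, so the root lies in [-1.5, -1.25]
h(-1.375) = 0.660156 > 0, so the root lies in [-1.5, -1.375]
h(-1.4375) = -0.1323 < 0, so the root lies in [-1.4375, -1.375]
h(-1.40625) = 0.2731 > 0, so the root lies in [-1.4375, -1.40625]
h(-1.421875) = 0.0727 > 0, so the root lies in [-1.4375, -1.421875]

-++-++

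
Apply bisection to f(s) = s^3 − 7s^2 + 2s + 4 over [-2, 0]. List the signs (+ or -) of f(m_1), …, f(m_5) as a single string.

-+--+

m = -1, f(m) = -6 (−); new bracket [-1, 0]
m = -0.5, f(m) = 1.125 (+); new bracket [-1, -0.5]
m = -0.75, f(m) = -1.859375 (−); new bracket [-0.75, -0.5]
m = -0.625, f(m) = -0.2285 (−); new bracket [-0.625, -0.5]
m = -0.5625, f(m) = 0.4822 (+); new bracket [-0.625, -0.5625]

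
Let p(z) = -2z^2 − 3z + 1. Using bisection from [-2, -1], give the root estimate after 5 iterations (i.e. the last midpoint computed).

m = -1.5, p(m) = 1 (+); new bracket [-2, -1.5]
m = -1.75, p(m) = 0.125 (+); new bracket [-2, -1.75]
m = -1.875, p(m) = -0.40625 (−); new bracket [-1.875, -1.75]
m = -1.8125, p(m) = -0.1328 (−); new bracket [-1.8125, -1.75]
m = -1.78125, p(m) = -0.002 (−); new bracket [-1.78125, -1.75]

-1.78125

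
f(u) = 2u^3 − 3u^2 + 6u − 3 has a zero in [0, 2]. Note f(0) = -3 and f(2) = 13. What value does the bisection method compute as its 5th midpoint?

f(1) = 2 > 0, so the root lies in [0, 1]
f(0.5) = -0.5 < 0, so the root lies in [0.5, 1]
f(0.75) = 0.65625 > 0, so the root lies in [0.5, 0.75]
f(0.625) = 0.0664 > 0, so the root lies in [0.5, 0.625]
f(0.5625) = -0.2183 < 0, so the root lies in [0.5625, 0.625]

0.5625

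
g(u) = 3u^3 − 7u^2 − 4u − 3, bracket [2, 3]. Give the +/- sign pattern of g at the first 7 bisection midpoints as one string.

---+-++

u = 2.5 gives g = -9.875, negative; keep [2.5, 3]
u = 2.75 gives g = -4.546875, negative; keep [2.75, 3]
u = 2.875 gives g = -1.068359, negative; keep [2.875, 3]
u = 2.9375 gives g = 0.8899, positive; keep [2.875, 2.9375]
u = 2.90625 gives g = -0.1079, negative; keep [2.90625, 2.9375]
u = 2.921875 gives g = 0.3863, positive; keep [2.90625, 2.921875]
u = 2.9140625 gives g = 0.138, positive; keep [2.90625, 2.9140625]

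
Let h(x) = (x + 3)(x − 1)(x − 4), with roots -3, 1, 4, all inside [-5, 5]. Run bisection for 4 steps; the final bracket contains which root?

midpoint 0: h = 12 > 0 → [-5, 0]
midpoint -2.5: h = 11.375 > 0 → [-5, -2.5]
midpoint -3.75: h = -27.609375 < 0 → [-3.75, -2.5]
midpoint -3.125: h = -3.6738 < 0 → [-3.125, -2.5]

-3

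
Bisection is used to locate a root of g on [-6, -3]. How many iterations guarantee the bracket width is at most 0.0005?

Width after n steps is 3/2^n. Need 2^n ≥ 3/0.0005 = 6000.
2^12 = 4096 < 6000 ≤ 2^13 = 8192, so n = 13.

13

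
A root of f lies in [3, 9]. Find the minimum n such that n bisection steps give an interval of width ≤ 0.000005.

Width after n steps is 6/2^n. Need 2^n ≥ 6/0.000005 = 1200000.
2^20 = 1048576 < 1200000 ≤ 2^21 = 2097152, so n = 21.

21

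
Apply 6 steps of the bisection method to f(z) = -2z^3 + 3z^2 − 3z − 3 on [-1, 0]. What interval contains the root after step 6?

[-0.578125, -0.5625]

z = -0.5 gives f = -0.5, negative; keep [-1, -0.5]
z = -0.75 gives f = 1.78125, positive; keep [-0.75, -0.5]
z = -0.625 gives f = 0.535156, positive; keep [-0.625, -0.5]
z = -0.5625 gives f = -0.0073, negative; keep [-0.625, -0.5625]
z = -0.59375 gives f = 0.2575, positive; keep [-0.59375, -0.5625]
z = -0.578125 gives f = 0.1235, positive; keep [-0.578125, -0.5625]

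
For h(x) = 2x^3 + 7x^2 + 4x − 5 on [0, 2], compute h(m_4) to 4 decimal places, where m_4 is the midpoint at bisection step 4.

0.7227

midpoint 1: h = 8 > 0 → [0, 1]
midpoint 0.5: h = -1 < 0 → [0.5, 1]
midpoint 0.75: h = 2.78125 > 0 → [0.5, 0.75]
midpoint 0.625: h = 0.7227 > 0 → [0.5, 0.625]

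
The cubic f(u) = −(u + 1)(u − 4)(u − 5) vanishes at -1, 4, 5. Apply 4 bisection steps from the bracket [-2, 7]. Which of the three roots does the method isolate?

-1

midpoint 2.5: f = -13.125 < 0 → [-2, 2.5]
midpoint 0.25: f = -22.265625 < 0 → [-2, 0.25]
midpoint -0.875: f = -3.580078 < 0 → [-2, -0.875]
midpoint -1.4375: f = 15.3142 > 0 → [-1.4375, -0.875]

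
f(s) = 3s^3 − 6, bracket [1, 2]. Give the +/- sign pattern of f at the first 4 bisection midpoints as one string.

+-++

s = 1.5 gives f = 4.125, positive; keep [1, 1.5]
s = 1.25 gives f = -0.140625, negative; keep [1.25, 1.5]
s = 1.375 gives f = 1.798828, positive; keep [1.25, 1.375]
s = 1.3125 gives f = 0.783, positive; keep [1.25, 1.3125]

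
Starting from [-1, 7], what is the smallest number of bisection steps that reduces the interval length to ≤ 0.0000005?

Width after n steps is 8/2^n. Need 2^n ≥ 8/0.0000005 = 16000000.
2^23 = 8388608 < 16000000 ≤ 2^24 = 16777216, so n = 24.

24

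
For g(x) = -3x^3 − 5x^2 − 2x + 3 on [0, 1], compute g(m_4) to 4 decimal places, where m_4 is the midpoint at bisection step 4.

x = 0.5 gives g = 0.375, positive; keep [0.5, 1]
x = 0.75 gives g = -2.578125, negative; keep [0.5, 0.75]
x = 0.625 gives g = -0.935547, negative; keep [0.5, 0.625]
x = 0.5625 gives g = -0.241, negative; keep [0.5, 0.5625]

-0.2410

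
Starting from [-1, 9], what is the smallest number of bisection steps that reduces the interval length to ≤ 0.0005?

15

Width after n steps is 10/2^n. Need 2^n ≥ 10/0.0005 = 20000.
2^14 = 16384 < 20000 ≤ 2^15 = 32768, so n = 15.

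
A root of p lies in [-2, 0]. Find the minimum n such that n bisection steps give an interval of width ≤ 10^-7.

Width after n steps is 2/2^n. Need 2^n ≥ 2/10^-7 = 20000000.
2^24 = 16777216 < 20000000 ≤ 2^25 = 33554432, so n = 25.

25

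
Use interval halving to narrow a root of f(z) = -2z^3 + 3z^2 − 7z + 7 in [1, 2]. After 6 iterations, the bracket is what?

midpoint 1.5: f = -3.5 < 0 → [1, 1.5]
midpoint 1.25: f = -0.96875 < 0 → [1, 1.25]
midpoint 1.125: f = 0.074219 > 0 → [1.125, 1.25]
midpoint 1.1875: f = -0.4312 < 0 → [1.125, 1.1875]
midpoint 1.15625: f = -0.1746 < 0 → [1.125, 1.15625]
midpoint 1.140625: f = -0.0493 < 0 → [1.125, 1.140625]

[1.125, 1.140625]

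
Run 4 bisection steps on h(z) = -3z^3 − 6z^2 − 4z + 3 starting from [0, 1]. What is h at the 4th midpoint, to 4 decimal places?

z = 0.5 gives h = -0.875, negative; keep [0, 0.5]
z = 0.25 gives h = 1.578125, positive; keep [0.25, 0.5]
z = 0.375 gives h = 0.498047, positive; keep [0.375, 0.5]
z = 0.4375 gives h = -0.1497, negative; keep [0.375, 0.4375]

-0.1497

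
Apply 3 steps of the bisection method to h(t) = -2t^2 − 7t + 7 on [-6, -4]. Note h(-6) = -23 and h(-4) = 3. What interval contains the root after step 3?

t = -5 gives h = -8, negative; keep [-5, -4]
t = -4.5 gives h = -2, negative; keep [-4.5, -4]
t = -4.25 gives h = 0.625, positive; keep [-4.5, -4.25]

[-4.5, -4.25]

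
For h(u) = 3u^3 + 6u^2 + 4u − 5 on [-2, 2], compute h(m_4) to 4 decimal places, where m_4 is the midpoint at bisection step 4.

2.6406

h(0) = -5 < 0, so the root lies in [0, 2]
h(1) = 8 > 0, so the root lies in [0, 1]
h(0.5) = -1.125 < 0, so the root lies in [0.5, 1]
h(0.75) = 2.6406 > 0, so the root lies in [0.5, 0.75]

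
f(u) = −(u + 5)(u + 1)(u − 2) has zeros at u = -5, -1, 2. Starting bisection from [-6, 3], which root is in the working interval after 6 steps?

m = -1.5, f(m) = -6.125 (−); new bracket [-6, -1.5]
m = -3.75, f(m) = -19.765625 (−); new bracket [-6, -3.75]
m = -4.875, f(m) = -3.330078 (−); new bracket [-6, -4.875]
m = -5.4375, f(m) = 14.4392 (+); new bracket [-5.4375, -4.875]
m = -5.15625, f(m) = 4.6474 (+); new bracket [-5.15625, -4.875]
m = -5.015625, f(m) = 0.4402 (+); new bracket [-5.015625, -4.875]

-5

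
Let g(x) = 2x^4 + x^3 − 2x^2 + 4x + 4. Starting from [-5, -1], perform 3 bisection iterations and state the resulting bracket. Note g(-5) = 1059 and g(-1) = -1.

[-1.5, -1]

g(-3) = 109 > 0, so the root lies in [-3, -1]
g(-2) = 12 > 0, so the root lies in [-2, -1]
g(-1.5) = 0.25 > 0, so the root lies in [-1.5, -1]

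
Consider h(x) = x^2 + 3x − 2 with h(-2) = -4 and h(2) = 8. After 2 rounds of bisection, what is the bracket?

x = 0 gives h = -2, negative; keep [0, 2]
x = 1 gives h = 2, positive; keep [0, 1]

[0, 1]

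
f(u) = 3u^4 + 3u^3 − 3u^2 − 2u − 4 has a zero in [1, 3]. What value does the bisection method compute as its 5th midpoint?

f(2) = 52 > 0, so the root lies in [1, 2]
f(1.5) = 11.5625 > 0, so the root lies in [1, 1.5]
f(1.25) = 1.996094 > 0, so the root lies in [1, 1.25]
f(1.125) = -0.97 < 0, so the root lies in [1.125, 1.25]
f(1.1875) = 0.3838 > 0, so the root lies in [1.125, 1.1875]

1.1875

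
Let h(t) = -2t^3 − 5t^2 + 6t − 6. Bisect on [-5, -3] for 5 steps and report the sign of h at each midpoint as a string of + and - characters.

+-++-

t = -4 gives h = 18, positive; keep [-4, -3]
t = -3.5 gives h = -2.5, negative; keep [-4, -3.5]
t = -3.75 gives h = 6.65625, positive; keep [-3.75, -3.5]
t = -3.625 gives h = 1.8164, positive; keep [-3.625, -3.5]
t = -3.5625 gives h = -0.4058, negative; keep [-3.625, -3.5625]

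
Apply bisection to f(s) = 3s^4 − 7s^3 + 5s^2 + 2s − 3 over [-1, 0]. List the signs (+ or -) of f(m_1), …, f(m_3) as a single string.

-+-

s = -0.5 gives f = -1.6875, negative; keep [-1, -0.5]
s = -0.75 gives f = 2.214844, positive; keep [-0.75, -0.5]
s = -0.625 gives f = -0.130127, negative; keep [-0.75, -0.625]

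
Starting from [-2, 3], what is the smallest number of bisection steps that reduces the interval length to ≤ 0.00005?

17

Width after n steps is 5/2^n. Need 2^n ≥ 5/0.00005 = 100000.
2^16 = 65536 < 100000 ≤ 2^17 = 131072, so n = 17.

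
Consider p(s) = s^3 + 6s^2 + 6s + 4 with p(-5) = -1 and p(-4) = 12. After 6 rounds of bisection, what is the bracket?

s = -4.5 gives p = 7.375, positive; keep [-5, -4.5]
s = -4.75 gives p = 3.703125, positive; keep [-5, -4.75]
s = -4.875 gives p = 1.486328, positive; keep [-5, -4.875]
s = -4.9375 gives p = 0.2776, positive; keep [-5, -4.9375]
s = -4.96875 gives p = -0.3525, negative; keep [-4.96875, -4.9375]
s = -4.953125 gives p = -0.0353, negative; keep [-4.953125, -4.9375]

[-4.953125, -4.9375]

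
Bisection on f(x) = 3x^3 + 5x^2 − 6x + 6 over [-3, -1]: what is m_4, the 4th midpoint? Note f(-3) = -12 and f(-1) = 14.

-2.625

midpoint -2: f = 14 > 0 → [-3, -2]
midpoint -2.5: f = 5.375 > 0 → [-3, -2.5]
midpoint -2.75: f = -2.078125 < 0 → [-2.75, -2.5]
midpoint -2.625: f = 1.9395 > 0 → [-2.75, -2.625]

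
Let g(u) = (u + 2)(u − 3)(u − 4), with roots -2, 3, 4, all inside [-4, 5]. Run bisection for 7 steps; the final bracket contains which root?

-2

u = 0.5 gives g = 21.875, positive; keep [-4, 0.5]
u = -1.75 gives g = 6.828125, positive; keep [-4, -1.75]
u = -2.875 gives g = -35.341797, negative; keep [-2.875, -1.75]
u = -2.3125 gives g = -10.4797, negative; keep [-2.3125, -1.75]
u = -2.03125 gives g = -0.9483, negative; keep [-2.03125, -1.75]
u = -1.890625 gives g = 3.151, positive; keep [-2.03125, -1.890625]
u = -1.9609375 gives g = 1.1551, positive; keep [-2.03125, -1.9609375]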